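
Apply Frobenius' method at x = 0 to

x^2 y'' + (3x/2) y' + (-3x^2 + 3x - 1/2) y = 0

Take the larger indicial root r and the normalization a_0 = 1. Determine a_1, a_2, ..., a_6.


Write in Frobenius form y'' + (p(x)/x) y' + (q(x)/x^2) y = 0:
  p(x) = 3/2,  q(x) = -3x^2 + 3x - 1/2.
Indicial equation: r(r-1) + (3/2) r + (-1/2) = 0 -> roots r_1 = 1/2, r_2 = -1.
Take r = r_1 = 1/2. Let y(x) = x^r sum_{n>=0} a_n x^n with a_0 = 1.
Substitute y = x^r sum a_n x^n and match x^{r+n}. The recurrence is
  D(n) a_n + 3 a_{n-1} - 3 a_{n-2} = 0,  where D(n) = (r+n)(r+n-1) + (3/2)(r+n) + (-1/2).
  a_n = [-3 a_{n-1} + 3 a_{n-2}] / D(n).
Since the indicial polynomial factors as (r - r_1)(r - r_2), D(n) = (r_1 + n - r_1)(r_1 + n - r_2) = n(n + 3/2).
Evaluating step by step (a_0 = 1):
  n = 1: D(1) = 1(1 + 3/2) = 5/2; numerator = -3(1) = -3; a_1 = (-3)/(5/2) = -6/5
  n = 2: D(2) = 2(2 + 3/2) = 7; numerator = -3(-6/5) + 3(1) = 33/5; a_2 = (33/5)/(7) = 33/35
  n = 3: D(3) = 3(3 + 3/2) = 27/2; numerator = -3(33/35) + 3(-6/5) = -45/7; a_3 = (-45/7)/(27/2) = -10/21
  n = 4: D(4) = 4(4 + 3/2) = 22; numerator = -3(-10/21) + 3(33/35) = 149/35; a_4 = (149/35)/(22) = 149/770
  n = 5: D(5) = 5(5 + 3/2) = 65/2; numerator = -3(149/770) + 3(-10/21) = -221/110; a_5 = (-221/110)/(65/2) = -17/275
  n = 6: D(6) = 6(6 + 3/2) = 45; numerator = -3(-17/275) + 3(149/770) = 2949/3850; a_6 = (2949/3850)/(45) = 983/57750

r = 1/2; a_0 = 1; a_1 = -6/5; a_2 = 33/35; a_3 = -10/21; a_4 = 149/770; a_5 = -17/275; a_6 = 983/57750


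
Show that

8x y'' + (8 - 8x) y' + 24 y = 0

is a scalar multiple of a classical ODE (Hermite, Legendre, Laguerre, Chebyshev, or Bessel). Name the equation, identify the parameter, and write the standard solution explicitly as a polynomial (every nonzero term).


All three coefficients share the factor 8; dividing through by 8 gives  x y'' + (1 - x) y' + 3 y = 0.
This matches the Laguerre equation x y'' + (1 - x) y' + n y = 0 with n = 3; the polynomial solution is L_3(x).
With y = sum_k a_k x^k, matching x^k gives (k+1)k a_{k+1} + (k+1) a_{k+1} - k a_k + n a_k = 0, i.e. (k+1)^2 a_{k+1} = (k - n) a_k = (k - 3) a_k. The right side vanishes at k = 3, so the series terminates at degree 3.
Standard normalization L_n(0) = 1 gives a_0 = 1. Work upward with a_{k+1} = (k - 3) a_k / (k+1)^2:
  a_1 = (0 - 3)(1) / 1^2 = -3/1 = -3
  a_2 = (1 - 3)(-3) / 2^2 = 6/4 = 3/2
  a_3 = (2 - 3)(3/2) / 3^2 = (-3/2)/9 = -1/6
Hence L_3(x) = -x^3/6 + 3 x^2/2 - 3 x + 1.

L_3(x); series = -x^3/6 + 3 x^2/2 - 3 x + 1


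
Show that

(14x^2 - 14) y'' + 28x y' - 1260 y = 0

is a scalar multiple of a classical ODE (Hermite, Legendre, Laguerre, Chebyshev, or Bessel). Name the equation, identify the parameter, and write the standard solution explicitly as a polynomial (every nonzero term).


All three coefficients share the factor -14; dividing through by -14 gives  (1 - x^2) y'' - 2x y' + 90 y = 0.
This matches the Legendre equation (1 - x^2) y'' - 2x y' + n(n+1) y = 0 (note the -2x y' term) with n(n+1) = 90, so n = 9; the polynomial solution is P_9(x).
With y = sum_k a_k x^k, matching x^k gives (k+2)(k+1) a_{k+2} = [k(k+1) - n(n+1)] a_k = (k - 9)(k + 10) a_k. The right side vanishes at k = 9, so the series with the parity of 9 terminates at degree 9.
Standard normalization (P_n(1) = 1): leading coefficient (2n)!/(2^n (n!)^2) = 6402373705728000/(512*131681894400) = 12155/128, so a_9 = 12155/128. Work downward with a_k = (k+1)(k+2) a_{k+2} / ((k - 9)(k + 10)):
  a_7 = (8)(9)(12155/128) / ((7 - 9)(7 + 10)) = (109395/16)/(-34) = -6435/32
  a_5 = (6)(7)(-6435/32) / ((5 - 9)(5 + 10)) = (-135135/16)/(-60) = 9009/64
  a_3 = (4)(5)(9009/64) / ((3 - 9)(3 + 10)) = (45045/16)/(-78) = -1155/32
  a_1 = (2)(3)(-1155/32) / ((1 - 9)(1 + 10)) = (-3465/16)/(-88) = 315/128
Hence P_9(x) = 12155 x^9/128 - 6435 x^7/32 + 9009 x^5/64 - 1155 x^3/32 + 315 x/128.

P_9(x); series = 12155 x^9/128 - 6435 x^7/32 + 9009 x^5/64 - 1155 x^3/32 + 315 x/128


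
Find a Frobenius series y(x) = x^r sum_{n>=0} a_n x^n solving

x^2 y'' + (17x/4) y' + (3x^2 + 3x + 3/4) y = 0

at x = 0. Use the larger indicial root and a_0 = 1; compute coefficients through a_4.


Write in Frobenius form y'' + (p(x)/x) y' + (q(x)/x^2) y = 0:
  p(x) = 17/4,  q(x) = 3x^2 + 3x + 3/4.
Indicial equation: r(r-1) + (17/4) r + (3/4) = 0 -> roots r_1 = -1/4, r_2 = -3.
Take r = r_1 = -1/4. Let y(x) = x^r sum_{n>=0} a_n x^n with a_0 = 1.
Substitute y = x^r sum a_n x^n and match x^{r+n}. The recurrence is
  D(n) a_n + 3 a_{n-1} + 3 a_{n-2} = 0,  where D(n) = (r+n)(r+n-1) + (17/4)(r+n) + (3/4).
  a_n = [-3 a_{n-1} - 3 a_{n-2}] / D(n).
Since the indicial polynomial factors as (r - r_1)(r - r_2), D(n) = (r_1 + n - r_1)(r_1 + n - r_2) = n(n + 11/4).
Evaluating step by step (a_0 = 1):
  n = 1: D(1) = 1(1 + 11/4) = 15/4; numerator = -3(1) = -3; a_1 = (-3)/(15/4) = -4/5
  n = 2: D(2) = 2(2 + 11/4) = 19/2; numerator = -3(-4/5) - 3(1) = -3/5; a_2 = (-3/5)/(19/2) = -6/95
  n = 3: D(3) = 3(3 + 11/4) = 69/4; numerator = -3(-6/95) - 3(-4/5) = 246/95; a_3 = (246/95)/(69/4) = 328/2185
  n = 4: D(4) = 4(4 + 11/4) = 27; numerator = -3(328/2185) - 3(-6/95) = -6/23; a_4 = (-6/23)/(27) = -2/207

r = -1/4; a_0 = 1; a_1 = -4/5; a_2 = -6/95; a_3 = 328/2185; a_4 = -2/207


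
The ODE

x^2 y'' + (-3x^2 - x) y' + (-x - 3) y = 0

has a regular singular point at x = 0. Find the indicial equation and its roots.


Divide by x^2 to reach normal form y'' + P_1(x) y' + P_2(x) y = 0 with P_1(x) = -3 - 1/x and P_2(x) = -1/x - 3/x^2.
x = 0 is a singular point because the y'-coefficient -3 - 1/x has a pole at x = 0 and the y-coefficient -1/x - 3/x^2 has a pole at x = 0.
It is a regular singular point because x P_1(x) = p(x) = -3x - 1 and x^2 P_2(x) = q(x) = -x - 3 are polynomials, hence analytic at x = 0.
p(0) = -1,  q(0) = -3.
Indicial equation: r(r-1) + p(0) r + q(0) = 0, i.e. r^2 + (p(0) - 1) r + q(0) = 0, i.e. r^2 - 2 r - 3 = 0.
Discriminant: (-2)^2 - 4(-3) = 16, so r = (2 ± 4)/2.
Solving: r_1 = 3, r_2 = -1.

indicial: r^2 - 2 r - 3 = 0; roots r_1 = 3, r_2 = -1


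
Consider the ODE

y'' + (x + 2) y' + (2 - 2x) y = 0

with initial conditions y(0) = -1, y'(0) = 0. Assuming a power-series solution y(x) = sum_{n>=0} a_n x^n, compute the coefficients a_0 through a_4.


Ansatz: y(x) = sum_{n>=0} a_n x^n, so y'(x) = sum_{n>=1} n a_n x^(n-1) and y''(x) = sum_{n>=2} n(n-1) a_n x^(n-2).
Substitute into P(x) y'' + Q(x) y' + R(x) y = 0 with P(x) = 1, Q(x) = x + 2, R(x) = 2 - 2x, and match powers of x.
Initial conditions: a_0 = -1, a_1 = 0.
Setting the coefficient of each power of x to zero and solving order by order (substituting the coefficients already found):
  x^0: 2 a_2 + 2 a_1 + 2 a_0 = 0  ->  2 a_2 = -2 a_1 - 2 a_0 = 2  ->  a_2 = 1
  x^1: 6 a_3 + 4 a_2 + 3 a_1 - 2 a_0 = 0  ->  6 a_3 = -4 a_2 - 3 a_1 + 2 a_0 = -6  ->  a_3 = -1
  x^2: 12 a_4 + 6 a_3 + 4 a_2 - 2 a_1 = 0  ->  12 a_4 = -6 a_3 - 4 a_2 + 2 a_1 = 2  ->  a_4 = 1/6
Truncated series: y(x) = -1 + x^2 - x^3 + (1/6) x^4 + O(x^5).

a_0 = -1; a_1 = 0; a_2 = 1; a_3 = -1; a_4 = 1/6


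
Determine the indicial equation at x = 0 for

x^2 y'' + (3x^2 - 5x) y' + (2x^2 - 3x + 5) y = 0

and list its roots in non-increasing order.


Divide by x^2 to reach normal form y'' + P_1(x) y' + P_2(x) y = 0 with P_1(x) = 3 - 5/x and P_2(x) = 2 - 3/x + 5/x^2.
x = 0 is a singular point because the y'-coefficient 3 - 5/x has a pole at x = 0 and the y-coefficient 2 - 3/x + 5/x^2 has a pole at x = 0.
It is a regular singular point because x P_1(x) = p(x) = 3x - 5 and x^2 P_2(x) = q(x) = 2x^2 - 3x + 5 are polynomials, hence analytic at x = 0.
p(0) = -5,  q(0) = 5.
Indicial equation: r(r-1) + p(0) r + q(0) = 0, i.e. r^2 + (p(0) - 1) r + q(0) = 0, i.e. r^2 - 6 r + 5 = 0.
Discriminant: (-6)^2 - 4(5) = 16, so r = (6 ± 4)/2.
Solving: r_1 = 5, r_2 = 1.

indicial: r^2 - 6 r + 5 = 0; roots r_1 = 5, r_2 = 1


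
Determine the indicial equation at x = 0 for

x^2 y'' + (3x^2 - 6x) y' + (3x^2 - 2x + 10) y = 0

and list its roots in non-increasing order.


Divide by x^2 to reach normal form y'' + P_1(x) y' + P_2(x) y = 0 with P_1(x) = 3 - 6/x and P_2(x) = 3 - 2/x + 10/x^2.
x = 0 is a singular point because the y'-coefficient 3 - 6/x has a pole at x = 0 and the y-coefficient 3 - 2/x + 10/x^2 has a pole at x = 0.
It is a regular singular point because x P_1(x) = p(x) = 3x - 6 and x^2 P_2(x) = q(x) = 3x^2 - 2x + 10 are polynomials, hence analytic at x = 0.
p(0) = -6,  q(0) = 10.
Indicial equation: r(r-1) + p(0) r + q(0) = 0, i.e. r^2 + (p(0) - 1) r + q(0) = 0, i.e. r^2 - 7 r + 10 = 0.
Discriminant: (-7)^2 - 4(10) = 9, so r = (7 ± 3)/2.
Solving: r_1 = 5, r_2 = 2.

indicial: r^2 - 7 r + 10 = 0; roots r_1 = 5, r_2 = 2


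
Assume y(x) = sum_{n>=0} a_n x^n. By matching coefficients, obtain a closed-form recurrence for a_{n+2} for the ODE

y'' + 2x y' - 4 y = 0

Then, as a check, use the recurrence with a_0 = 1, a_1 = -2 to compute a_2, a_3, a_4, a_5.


Substitute y = sum_n a_n x^n.
y''(x) has coefficient (n+2)(n+1) a_{n+2} at x^n;
2 x y'(x) has coefficient 2 n a_n at x^n (shift);
-4 y(x) has coefficient -4 a_n at x^n.
Matching x^n: (n+2)(n+1) a_{n+2} + (2n - 4) a_n = 0.
Thus a_{n+2} = (-2n + 4) / ((n+1)(n+2)) * a_n.

Check with a_0 = 1, a_1 = -2 (apply the recurrence for n = 0, 1, 2, 3): a_0 = 1, a_1 = -2, a_2 = 2, a_3 = -2/3, a_4 = 0, a_5 = 1/15.

a_(n+2) = (-2n + 4) / ((n+1)(n+2)) * a_n; check: a_0 = 1, a_1 = -2, a_2 = 2, a_3 = -2/3, a_4 = 0, a_5 = 1/15


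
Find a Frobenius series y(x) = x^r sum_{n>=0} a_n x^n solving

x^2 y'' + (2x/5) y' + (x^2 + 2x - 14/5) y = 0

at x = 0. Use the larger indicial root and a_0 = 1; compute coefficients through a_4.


Write in Frobenius form y'' + (p(x)/x) y' + (q(x)/x^2) y = 0:
  p(x) = 2/5,  q(x) = x^2 + 2x - 14/5.
Indicial equation: r(r-1) + (2/5) r + (-14/5) = 0 -> roots r_1 = 2, r_2 = -7/5.
Take r = r_1 = 2. Let y(x) = x^r sum_{n>=0} a_n x^n with a_0 = 1.
Substitute y = x^r sum a_n x^n and match x^{r+n}. The recurrence is
  D(n) a_n + 2 a_{n-1} + 1 a_{n-2} = 0,  where D(n) = (r+n)(r+n-1) + (2/5)(r+n) + (-14/5).
  a_n = [-2 a_{n-1} - 1 a_{n-2}] / D(n).
Since the indicial polynomial factors as (r - r_1)(r - r_2), D(n) = (r_1 + n - r_1)(r_1 + n - r_2) = n(n + 17/5).
Evaluating step by step (a_0 = 1):
  n = 1: D(1) = 1(1 + 17/5) = 22/5; numerator = -2(1) = -2; a_1 = (-2)/(22/5) = -5/11
  n = 2: D(2) = 2(2 + 17/5) = 54/5; numerator = -2(-5/11) - 1(1) = -1/11; a_2 = (-1/11)/(54/5) = -5/594
  n = 3: D(3) = 3(3 + 17/5) = 96/5; numerator = -2(-5/594) - 1(-5/11) = 140/297; a_3 = (140/297)/(96/5) = 175/7128
  n = 4: D(4) = 4(4 + 17/5) = 148/5; numerator = -2(175/7128) - 1(-5/594) = -145/3564; a_4 = (-145/3564)/(148/5) = -725/527472

r = 2; a_0 = 1; a_1 = -5/11; a_2 = -5/594; a_3 = 175/7128; a_4 = -725/527472


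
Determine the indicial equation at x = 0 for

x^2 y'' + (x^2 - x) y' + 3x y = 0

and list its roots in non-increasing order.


Divide by x^2 to reach normal form y'' + P_1(x) y' + P_2(x) y = 0 with P_1(x) = 1 - 1/x and P_2(x) = 3/x.
x = 0 is a singular point because the y'-coefficient 1 - 1/x has a pole at x = 0 and the y-coefficient 3/x has a pole at x = 0.
It is a regular singular point because x P_1(x) = p(x) = x - 1 and x^2 P_2(x) = q(x) = 3x are polynomials, hence analytic at x = 0.
p(0) = -1,  q(0) = 0.
Indicial equation: r(r-1) + p(0) r + q(0) = 0, i.e. r^2 + (p(0) - 1) r + q(0) = 0, i.e. r^2 - 2 r = 0.
Discriminant: (-2)^2 - 4(0) = 4, so r = (2 ± 2)/2.
Solving: r_1 = 2, r_2 = 0.

indicial: r^2 - 2 r = 0; roots r_1 = 2, r_2 = 0


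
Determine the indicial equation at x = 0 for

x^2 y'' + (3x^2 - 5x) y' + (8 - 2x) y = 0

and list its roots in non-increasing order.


Divide by x^2 to reach normal form y'' + P_1(x) y' + P_2(x) y = 0 with P_1(x) = 3 - 5/x and P_2(x) = -2/x + 8/x^2.
x = 0 is a singular point because the y'-coefficient 3 - 5/x has a pole at x = 0 and the y-coefficient -2/x + 8/x^2 has a pole at x = 0.
It is a regular singular point because x P_1(x) = p(x) = 3x - 5 and x^2 P_2(x) = q(x) = 8 - 2x are polynomials, hence analytic at x = 0.
p(0) = -5,  q(0) = 8.
Indicial equation: r(r-1) + p(0) r + q(0) = 0, i.e. r^2 + (p(0) - 1) r + q(0) = 0, i.e. r^2 - 6 r + 8 = 0.
Discriminant: (-6)^2 - 4(8) = 4, so r = (6 ± 2)/2.
Solving: r_1 = 4, r_2 = 2.

indicial: r^2 - 6 r + 8 = 0; roots r_1 = 4, r_2 = 2


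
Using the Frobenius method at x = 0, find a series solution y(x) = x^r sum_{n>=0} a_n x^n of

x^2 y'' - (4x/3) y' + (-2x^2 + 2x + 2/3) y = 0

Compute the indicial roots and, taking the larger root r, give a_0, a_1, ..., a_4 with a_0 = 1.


Write in Frobenius form y'' + (p(x)/x) y' + (q(x)/x^2) y = 0:
  p(x) = -4/3,  q(x) = -2x^2 + 2x + 2/3.
Indicial equation: r(r-1) + (-4/3) r + (2/3) = 0 -> roots r_1 = 2, r_2 = 1/3.
Take r = r_1 = 2. Let y(x) = x^r sum_{n>=0} a_n x^n with a_0 = 1.
Substitute y = x^r sum a_n x^n and match x^{r+n}. The recurrence is
  D(n) a_n + 2 a_{n-1} - 2 a_{n-2} = 0,  where D(n) = (r+n)(r+n-1) + (-4/3)(r+n) + (2/3).
  a_n = [-2 a_{n-1} + 2 a_{n-2}] / D(n).
Since the indicial polynomial factors as (r - r_1)(r - r_2), D(n) = (r_1 + n - r_1)(r_1 + n - r_2) = n(n + 5/3).
Evaluating step by step (a_0 = 1):
  n = 1: D(1) = 1(1 + 5/3) = 8/3; numerator = -2(1) = -2; a_1 = (-2)/(8/3) = -3/4
  n = 2: D(2) = 2(2 + 5/3) = 22/3; numerator = -2(-3/4) + 2(1) = 7/2; a_2 = (7/2)/(22/3) = 21/44
  n = 3: D(3) = 3(3 + 5/3) = 14; numerator = -2(21/44) + 2(-3/4) = -27/11; a_3 = (-27/11)/(14) = -27/154
  n = 4: D(4) = 4(4 + 5/3) = 68/3; numerator = -2(-27/154) + 2(21/44) = 201/154; a_4 = (201/154)/(68/3) = 603/10472

r = 2; a_0 = 1; a_1 = -3/4; a_2 = 21/44; a_3 = -27/154; a_4 = 603/10472


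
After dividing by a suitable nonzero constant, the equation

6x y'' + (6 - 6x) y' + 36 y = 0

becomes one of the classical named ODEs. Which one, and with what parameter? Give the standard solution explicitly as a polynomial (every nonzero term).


All three coefficients share the factor 6; dividing through by 6 gives  x y'' + (1 - x) y' + 6 y = 0.
This matches the Laguerre equation x y'' + (1 - x) y' + n y = 0 with n = 6; the polynomial solution is L_6(x).
With y = sum_k a_k x^k, matching x^k gives (k+1)k a_{k+1} + (k+1) a_{k+1} - k a_k + n a_k = 0, i.e. (k+1)^2 a_{k+1} = (k - n) a_k = (k - 6) a_k. The right side vanishes at k = 6, so the series terminates at degree 6.
Standard normalization L_n(0) = 1 gives a_0 = 1. Work upward with a_{k+1} = (k - 6) a_k / (k+1)^2:
  a_1 = (0 - 6)(1) / 1^2 = -6/1 = -6
  a_2 = (1 - 6)(-6) / 2^2 = 30/4 = 15/2
  a_3 = (2 - 6)(15/2) / 3^2 = -30/9 = -10/3
  a_4 = (3 - 6)(-10/3) / 4^2 = 10/16 = 5/8
  a_5 = (4 - 6)(5/8) / 5^2 = (-5/4)/25 = -1/20
  a_6 = (5 - 6)(-1/20) / 6^2 = (1/20)/36 = 1/720
Hence L_6(x) = x^6/720 - x^5/20 + 5 x^4/8 - 10 x^3/3 + 15 x^2/2 - 6 x + 1.

L_6(x); series = x^6/720 - x^5/20 + 5 x^4/8 - 10 x^3/3 + 15 x^2/2 - 6 x + 1


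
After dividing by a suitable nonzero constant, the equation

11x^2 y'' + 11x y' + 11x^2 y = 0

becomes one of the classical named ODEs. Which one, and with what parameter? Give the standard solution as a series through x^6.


All three coefficients share the factor 11; dividing through by 11 gives  x^2 y'' + x y' + x^2 y = 0.
This matches the Bessel equation x^2 y'' + x y' + (x^2 - nu^2) y = 0 with nu^2 = 0, so nu = 0; the solution bounded at x = 0 is J_0(x).
Frobenius at x = 0: indicial roots ±nu; for r = nu the recurrence k(k + 2nu) c_k = -c_{k-2} gives the standard series J_nu(x) = sum_{k>=0} (-1)^k / (k! (k+nu)!) (x/2)^(2k+nu). Evaluate the first 4 terms:
  k = 0: (-1)^0 / (0! * 0! * 2^0) x^0 = 1/(1*1*1) x^0 = (1) x^0
  k = 1: (-1)^1 / (1! * 1! * 2^2) x^2 = -1/(1*1*4) x^2 = (-1/4) x^2
  k = 2: (-1)^2 / (2! * 2! * 2^4) x^4 = 1/(2*2*16) x^4 = (1/64) x^4
  k = 3: (-1)^3 / (3! * 3! * 2^6) x^6 = -1/(6*6*64) x^6 = (-1/2304) x^6
Hence J_0(x) = -x^6/2304 + x^4/64 - x^2/4 + 1 + ....

J_0(x); series = -x^6/2304 + x^4/64 - x^2/4 + 1


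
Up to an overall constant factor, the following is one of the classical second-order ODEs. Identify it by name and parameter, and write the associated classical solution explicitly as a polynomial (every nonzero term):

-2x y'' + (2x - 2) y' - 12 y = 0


All three coefficients share the factor -2; dividing through by -2 gives  x y'' + (1 - x) y' + 6 y = 0.
This matches the Laguerre equation x y'' + (1 - x) y' + n y = 0 with n = 6; the polynomial solution is L_6(x).
With y = sum_k a_k x^k, matching x^k gives (k+1)k a_{k+1} + (k+1) a_{k+1} - k a_k + n a_k = 0, i.e. (k+1)^2 a_{k+1} = (k - n) a_k = (k - 6) a_k. The right side vanishes at k = 6, so the series terminates at degree 6.
Standard normalization L_n(0) = 1 gives a_0 = 1. Work upward with a_{k+1} = (k - 6) a_k / (k+1)^2:
  a_1 = (0 - 6)(1) / 1^2 = -6/1 = -6
  a_2 = (1 - 6)(-6) / 2^2 = 30/4 = 15/2
  a_3 = (2 - 6)(15/2) / 3^2 = -30/9 = -10/3
  a_4 = (3 - 6)(-10/3) / 4^2 = 10/16 = 5/8
  a_5 = (4 - 6)(5/8) / 5^2 = (-5/4)/25 = -1/20
  a_6 = (5 - 6)(-1/20) / 6^2 = (1/20)/36 = 1/720
Hence L_6(x) = x^6/720 - x^5/20 + 5 x^4/8 - 10 x^3/3 + 15 x^2/2 - 6 x + 1.

L_6(x); series = x^6/720 - x^5/20 + 5 x^4/8 - 10 x^3/3 + 15 x^2/2 - 6 x + 1


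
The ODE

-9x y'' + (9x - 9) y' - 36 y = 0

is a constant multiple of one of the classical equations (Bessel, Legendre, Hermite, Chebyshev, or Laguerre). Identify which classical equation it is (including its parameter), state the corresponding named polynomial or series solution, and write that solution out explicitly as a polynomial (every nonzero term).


All three coefficients share the factor -9; dividing through by -9 gives  x y'' + (1 - x) y' + 4 y = 0.
This matches the Laguerre equation x y'' + (1 - x) y' + n y = 0 with n = 4; the polynomial solution is L_4(x).
With y = sum_k a_k x^k, matching x^k gives (k+1)k a_{k+1} + (k+1) a_{k+1} - k a_k + n a_k = 0, i.e. (k+1)^2 a_{k+1} = (k - n) a_k = (k - 4) a_k. The right side vanishes at k = 4, so the series terminates at degree 4.
Standard normalization L_n(0) = 1 gives a_0 = 1. Work upward with a_{k+1} = (k - 4) a_k / (k+1)^2:
  a_1 = (0 - 4)(1) / 1^2 = -4/1 = -4
  a_2 = (1 - 4)(-4) / 2^2 = 12/4 = 3
  a_3 = (2 - 4)(3) / 3^2 = -6/9 = -2/3
  a_4 = (3 - 4)(-2/3) / 4^2 = (2/3)/16 = 1/24
Hence L_4(x) = x^4/24 - 2 x^3/3 + 3 x^2 - 4 x + 1.

L_4(x); series = x^4/24 - 2 x^3/3 + 3 x^2 - 4 x + 1


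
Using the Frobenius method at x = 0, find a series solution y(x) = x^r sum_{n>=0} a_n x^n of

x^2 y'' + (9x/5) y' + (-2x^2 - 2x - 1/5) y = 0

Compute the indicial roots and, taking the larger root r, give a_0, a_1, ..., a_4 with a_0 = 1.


Write in Frobenius form y'' + (p(x)/x) y' + (q(x)/x^2) y = 0:
  p(x) = 9/5,  q(x) = -2x^2 - 2x - 1/5.
Indicial equation: r(r-1) + (9/5) r + (-1/5) = 0 -> roots r_1 = 1/5, r_2 = -1.
Take r = r_1 = 1/5. Let y(x) = x^r sum_{n>=0} a_n x^n with a_0 = 1.
Substitute y = x^r sum a_n x^n and match x^{r+n}. The recurrence is
  D(n) a_n - 2 a_{n-1} - 2 a_{n-2} = 0,  where D(n) = (r+n)(r+n-1) + (9/5)(r+n) + (-1/5).
  a_n = [2 a_{n-1} + 2 a_{n-2}] / D(n).
Since the indicial polynomial factors as (r - r_1)(r - r_2), D(n) = (r_1 + n - r_1)(r_1 + n - r_2) = n(n + 6/5).
Evaluating step by step (a_0 = 1):
  n = 1: D(1) = 1(1 + 6/5) = 11/5; numerator = 2(1) = 2; a_1 = (2)/(11/5) = 10/11
  n = 2: D(2) = 2(2 + 6/5) = 32/5; numerator = 2(10/11) + 2(1) = 42/11; a_2 = (42/11)/(32/5) = 105/176
  n = 3: D(3) = 3(3 + 6/5) = 63/5; numerator = 2(105/176) + 2(10/11) = 265/88; a_3 = (265/88)/(63/5) = 1325/5544
  n = 4: D(4) = 4(4 + 6/5) = 104/5; numerator = 2(1325/5544) + 2(105/176) = 9265/5544; a_4 = (9265/5544)/(104/5) = 46325/576576

r = 1/5; a_0 = 1; a_1 = 10/11; a_2 = 105/176; a_3 = 1325/5544; a_4 = 46325/576576


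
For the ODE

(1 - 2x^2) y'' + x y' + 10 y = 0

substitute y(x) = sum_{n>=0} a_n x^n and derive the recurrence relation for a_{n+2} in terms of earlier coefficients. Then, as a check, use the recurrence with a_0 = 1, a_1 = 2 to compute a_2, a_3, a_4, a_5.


Substitute y = sum_n a_n x^n.
(1 - 2 x^2) y'' contributes (n+2)(n+1) a_{n+2} - 2 n(n-1) a_n at x^n.
x y'(x) contributes n a_n at x^n.
10 y(x) contributes 10 a_n at x^n.
Matching x^n: (n+2)(n+1) a_{n+2} + (-2 n(n-1) + n + 10) a_n = 0.
Thus a_{n+2} = (2 n(n-1) - n - 10) / ((n+1)(n+2)) * a_n.

Check with a_0 = 1, a_1 = 2 (apply the recurrence for n = 0, 1, 2, 3): a_0 = 1, a_1 = 2, a_2 = -5, a_3 = -11/3, a_4 = 10/3, a_5 = 11/60.

a_(n+2) = (2 n(n-1) - n - 10) / ((n+1)(n+2)) * a_n; check: a_0 = 1, a_1 = 2, a_2 = -5, a_3 = -11/3, a_4 = 10/3, a_5 = 11/60


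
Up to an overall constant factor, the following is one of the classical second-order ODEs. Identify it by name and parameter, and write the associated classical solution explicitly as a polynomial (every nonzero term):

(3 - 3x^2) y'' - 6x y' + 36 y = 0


All three coefficients share the factor 3; dividing through by 3 gives  (1 - x^2) y'' - 2x y' + 12 y = 0.
This matches the Legendre equation (1 - x^2) y'' - 2x y' + n(n+1) y = 0 (note the -2x y' term) with n(n+1) = 12, so n = 3; the polynomial solution is P_3(x).
With y = sum_k a_k x^k, matching x^k gives (k+2)(k+1) a_{k+2} = [k(k+1) - n(n+1)] a_k = (k - 3)(k + 4) a_k. The right side vanishes at k = 3, so the series with the parity of 3 terminates at degree 3.
Standard normalization (P_n(1) = 1): leading coefficient (2n)!/(2^n (n!)^2) = 720/(8*36) = 5/2, so a_3 = 5/2. Work downward with a_k = (k+1)(k+2) a_{k+2} / ((k - 3)(k + 4)):
  a_1 = (2)(3)(5/2) / ((1 - 3)(1 + 4)) = 15/(-10) = -3/2
Hence P_3(x) = 5 x^3/2 - 3 x/2.

P_3(x); series = 5 x^3/2 - 3 x/2


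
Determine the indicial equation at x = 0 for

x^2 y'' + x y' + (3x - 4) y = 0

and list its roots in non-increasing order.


Divide by x^2 to reach normal form y'' + P_1(x) y' + P_2(x) y = 0 with P_1(x) = 1/x and P_2(x) = 3/x - 4/x^2.
x = 0 is a singular point because the y'-coefficient 1/x has a pole at x = 0 and the y-coefficient 3/x - 4/x^2 has a pole at x = 0.
It is a regular singular point because x P_1(x) = p(x) = 1 and x^2 P_2(x) = q(x) = 3x - 4 are polynomials, hence analytic at x = 0.
p(0) = 1,  q(0) = -4.
Indicial equation: r(r-1) + p(0) r + q(0) = 0, i.e. r^2 + (p(0) - 1) r + q(0) = 0, i.e. r^2 - 4 = 0.
Discriminant: (0)^2 - 4(-4) = 16, so r = (0 ± 4)/2.
Solving: r_1 = 2, r_2 = -2.

indicial: r^2 - 4 = 0; roots r_1 = 2, r_2 = -2


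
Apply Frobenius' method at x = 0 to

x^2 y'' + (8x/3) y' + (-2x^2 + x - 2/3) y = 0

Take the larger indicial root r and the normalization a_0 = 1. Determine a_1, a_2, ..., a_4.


Write in Frobenius form y'' + (p(x)/x) y' + (q(x)/x^2) y = 0:
  p(x) = 8/3,  q(x) = -2x^2 + x - 2/3.
Indicial equation: r(r-1) + (8/3) r + (-2/3) = 0 -> roots r_1 = 1/3, r_2 = -2.
Take r = r_1 = 1/3. Let y(x) = x^r sum_{n>=0} a_n x^n with a_0 = 1.
Substitute y = x^r sum a_n x^n and match x^{r+n}. The recurrence is
  D(n) a_n + 1 a_{n-1} - 2 a_{n-2} = 0,  where D(n) = (r+n)(r+n-1) + (8/3)(r+n) + (-2/3).
  a_n = [-1 a_{n-1} + 2 a_{n-2}] / D(n).
Since the indicial polynomial factors as (r - r_1)(r - r_2), D(n) = (r_1 + n - r_1)(r_1 + n - r_2) = n(n + 7/3).
Evaluating step by step (a_0 = 1):
  n = 1: D(1) = 1(1 + 7/3) = 10/3; numerator = -1(1) = -1; a_1 = (-1)/(10/3) = -3/10
  n = 2: D(2) = 2(2 + 7/3) = 26/3; numerator = -1(-3/10) + 2(1) = 23/10; a_2 = (23/10)/(26/3) = 69/260
  n = 3: D(3) = 3(3 + 7/3) = 16; numerator = -1(69/260) + 2(-3/10) = -45/52; a_3 = (-45/52)/(16) = -45/832
  n = 4: D(4) = 4(4 + 7/3) = 76/3; numerator = -1(-45/832) + 2(69/260) = 2433/4160; a_4 = (2433/4160)/(76/3) = 7299/316160

r = 1/3; a_0 = 1; a_1 = -3/10; a_2 = 69/260; a_3 = -45/832; a_4 = 7299/316160


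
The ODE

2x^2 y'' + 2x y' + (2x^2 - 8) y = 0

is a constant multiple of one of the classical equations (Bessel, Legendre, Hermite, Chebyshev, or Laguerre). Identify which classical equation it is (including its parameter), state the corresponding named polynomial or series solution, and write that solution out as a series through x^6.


All three coefficients share the factor 2; dividing through by 2 gives  x^2 y'' + x y' + (x^2 - 4) y = 0.
This matches the Bessel equation x^2 y'' + x y' + (x^2 - nu^2) y = 0 with nu^2 = 4, so nu = 2; the solution bounded at x = 0 is J_2(x).
Frobenius at x = 0: indicial roots ±nu; for r = nu the recurrence k(k + 2nu) c_k = -c_{k-2} gives the standard series J_nu(x) = sum_{k>=0} (-1)^k / (k! (k+nu)!) (x/2)^(2k+nu). Evaluate the first 3 terms:
  k = 0: (-1)^0 / (0! * 2! * 2^2) x^2 = 1/(1*2*4) x^2 = (1/8) x^2
  k = 1: (-1)^1 / (1! * 3! * 2^4) x^4 = -1/(1*6*16) x^4 = (-1/96) x^4
  k = 2: (-1)^2 / (2! * 4! * 2^6) x^6 = 1/(2*24*64) x^6 = (1/3072) x^6
Hence J_2(x) = x^6/3072 - x^4/96 + x^2/8 + ....

J_2(x); series = x^6/3072 - x^4/96 + x^2/8


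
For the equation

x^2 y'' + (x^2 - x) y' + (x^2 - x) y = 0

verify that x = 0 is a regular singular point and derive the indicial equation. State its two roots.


Divide by x^2 to reach normal form y'' + P_1(x) y' + P_2(x) y = 0 with P_1(x) = 1 - 1/x and P_2(x) = 1 - 1/x.
x = 0 is a singular point because the y'-coefficient 1 - 1/x has a pole at x = 0 and the y-coefficient 1 - 1/x has a pole at x = 0.
It is a regular singular point because x P_1(x) = p(x) = x - 1 and x^2 P_2(x) = q(x) = x^2 - x are polynomials, hence analytic at x = 0.
p(0) = -1,  q(0) = 0.
Indicial equation: r(r-1) + p(0) r + q(0) = 0, i.e. r^2 + (p(0) - 1) r + q(0) = 0, i.e. r^2 - 2 r = 0.
Discriminant: (-2)^2 - 4(0) = 4, so r = (2 ± 2)/2.
Solving: r_1 = 2, r_2 = 0.

indicial: r^2 - 2 r = 0; roots r_1 = 2, r_2 = 0


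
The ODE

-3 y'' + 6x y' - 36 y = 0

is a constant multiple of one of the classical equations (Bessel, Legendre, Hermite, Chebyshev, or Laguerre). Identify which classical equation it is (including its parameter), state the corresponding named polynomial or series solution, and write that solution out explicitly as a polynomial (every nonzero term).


All three coefficients share the factor -3; dividing through by -3 gives  y'' - 2x y' + 12 y = 0.
This matches the Hermite equation y'' - 2x y' + 2n y = 0 with 2n = 12, so n = 6; the polynomial solution is H_6(x).
With y = sum_k a_k x^k, matching x^k gives (k+2)(k+1) a_{k+2} = 2(k - n) a_k = 2(k - 6) a_k. The right side vanishes at k = 6, so the series with the parity of 6 terminates at degree 6.
Standard normalization: leading coefficient of H_n is 2^n, so a_6 = 2^6 = 64. Work downward with a_k = (k+1)(k+2) a_{k+2} / (2(k - n)):
  a_4 = (5)(6)(64) / (2(4 - 6)) = 1920/(-4) = -480
  a_2 = (3)(4)(-480) / (2(2 - 6)) = -5760/(-8) = 720
  a_0 = (1)(2)(720) / (2(0 - 6)) = 1440/(-12) = -120
Hence H_6(x) = 64 x^6 - 480 x^4 + 720 x^2 - 120.

H_6(x); series = 64 x^6 - 480 x^4 + 720 x^2 - 120


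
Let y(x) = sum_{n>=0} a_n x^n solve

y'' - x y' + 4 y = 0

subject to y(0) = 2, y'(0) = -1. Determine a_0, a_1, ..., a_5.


Ansatz: y(x) = sum_{n>=0} a_n x^n, so y'(x) = sum_{n>=1} n a_n x^(n-1) and y''(x) = sum_{n>=2} n(n-1) a_n x^(n-2).
Substitute into P(x) y'' + Q(x) y' + R(x) y = 0 with P(x) = 1, Q(x) = -x, R(x) = 4, and match powers of x.
Initial conditions: a_0 = 2, a_1 = -1.
Setting the coefficient of each power of x to zero and solving order by order (substituting the coefficients already found):
  x^0: 2 a_2 + 4 a_0 = 0  ->  2 a_2 = -4 a_0 = -8  ->  a_2 = -4
  x^1: 6 a_3 + 3 a_1 = 0  ->  6 a_3 = -3 a_1 = 3  ->  a_3 = 1/2
  x^2: 12 a_4 + 2 a_2 = 0  ->  12 a_4 = -2 a_2 = 8  ->  a_4 = 2/3
  x^3: 20 a_5 + a_3 = 0  ->  20 a_5 = -a_3 = -1/2  ->  a_5 = -1/40
Truncated series: y(x) = 2 - x - 4 x^2 + (1/2) x^3 + (2/3) x^4 - (1/40) x^5 + O(x^6).

a_0 = 2; a_1 = -1; a_2 = -4; a_3 = 1/2; a_4 = 2/3; a_5 = -1/40


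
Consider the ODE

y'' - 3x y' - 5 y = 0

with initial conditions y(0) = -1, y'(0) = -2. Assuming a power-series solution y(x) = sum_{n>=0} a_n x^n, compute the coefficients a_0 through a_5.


Ansatz: y(x) = sum_{n>=0} a_n x^n, so y'(x) = sum_{n>=1} n a_n x^(n-1) and y''(x) = sum_{n>=2} n(n-1) a_n x^(n-2).
Substitute into P(x) y'' + Q(x) y' + R(x) y = 0 with P(x) = 1, Q(x) = -3x, R(x) = -5, and match powers of x.
Initial conditions: a_0 = -1, a_1 = -2.
Setting the coefficient of each power of x to zero and solving order by order (substituting the coefficients already found):
  x^0: 2 a_2 - 5 a_0 = 0  ->  2 a_2 = 5 a_0 = -5  ->  a_2 = -5/2
  x^1: 6 a_3 - 8 a_1 = 0  ->  6 a_3 = 8 a_1 = -16  ->  a_3 = -8/3
  x^2: 12 a_4 - 11 a_2 = 0  ->  12 a_4 = 11 a_2 = -55/2  ->  a_4 = -55/24
  x^3: 20 a_5 - 14 a_3 = 0  ->  20 a_5 = 14 a_3 = -112/3  ->  a_5 = -28/15
Truncated series: y(x) = -1 - 2 x - (5/2) x^2 - (8/3) x^3 - (55/24) x^4 - (28/15) x^5 + O(x^6).

a_0 = -1; a_1 = -2; a_2 = -5/2; a_3 = -8/3; a_4 = -55/24; a_5 = -28/15


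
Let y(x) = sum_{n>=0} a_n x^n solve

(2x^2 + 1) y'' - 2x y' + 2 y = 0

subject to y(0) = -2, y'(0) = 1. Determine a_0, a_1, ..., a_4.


Ansatz: y(x) = sum_{n>=0} a_n x^n, so y'(x) = sum_{n>=1} n a_n x^(n-1) and y''(x) = sum_{n>=2} n(n-1) a_n x^(n-2).
Substitute into P(x) y'' + Q(x) y' + R(x) y = 0 with P(x) = 2x^2 + 1, Q(x) = -2x, R(x) = 2, and match powers of x.
Initial conditions: a_0 = -2, a_1 = 1.
Setting the coefficient of each power of x to zero and solving order by order (substituting the coefficients already found):
  x^0: 2 a_2 + 2 a_0 = 0  ->  2 a_2 = -2 a_0 = 4  ->  a_2 = 2
  x^1: 6 a_3 = 0  ->  a_3 = 0
  x^2: 12 a_4 + 2 a_2 = 0  ->  12 a_4 = -2 a_2 = -4  ->  a_4 = -1/3
Truncated series: y(x) = -2 + x + 2 x^2 - (1/3) x^4 + O(x^5).

a_0 = -2; a_1 = 1; a_2 = 2; a_3 = 0; a_4 = -1/3


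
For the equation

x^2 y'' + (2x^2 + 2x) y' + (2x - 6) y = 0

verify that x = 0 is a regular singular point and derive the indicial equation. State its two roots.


Divide by x^2 to reach normal form y'' + P_1(x) y' + P_2(x) y = 0 with P_1(x) = 2 + 2/x and P_2(x) = 2/x - 6/x^2.
x = 0 is a singular point because the y'-coefficient 2 + 2/x has a pole at x = 0 and the y-coefficient 2/x - 6/x^2 has a pole at x = 0.
It is a regular singular point because x P_1(x) = p(x) = 2x + 2 and x^2 P_2(x) = q(x) = 2x - 6 are polynomials, hence analytic at x = 0.
p(0) = 2,  q(0) = -6.
Indicial equation: r(r-1) + p(0) r + q(0) = 0, i.e. r^2 + (p(0) - 1) r + q(0) = 0, i.e. r^2 + 1 r - 6 = 0.
Discriminant: (1)^2 - 4(-6) = 25, so r = (-1 ± 5)/2.
Solving: r_1 = 2, r_2 = -3.

indicial: r^2 + 1 r - 6 = 0; roots r_1 = 2, r_2 = -3


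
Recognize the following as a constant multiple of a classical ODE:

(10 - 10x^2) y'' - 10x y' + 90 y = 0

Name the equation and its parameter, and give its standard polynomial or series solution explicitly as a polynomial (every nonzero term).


All three coefficients share the factor 10; dividing through by 10 gives  (1 - x^2) y'' - x y' + 9 y = 0.
This matches the Chebyshev equation (1 - x^2) y'' - x y' + n^2 y = 0 (note the -x y' term, not -2x y') with n^2 = 9, so n = 3; the polynomial solution is T_3(x).
With y = sum_k a_k x^k, matching x^k gives (k+2)(k+1) a_{k+2} = (k^2 - n^2) a_k = (k - 3)(k + 3) a_k. The right side vanishes at k = 3, so the series with the parity of 3 terminates at degree 3.
Standard normalization: leading coefficient of T_n is 2^(n-1), so a_3 = 2^2 = 4. Work downward with a_k = (k+1)(k+2) a_{k+2} / ((k - 3)(k + 3)):
  a_1 = (2)(3)(4) / ((1 - 3)(1 + 3)) = 24/(-8) = -3
Hence T_3(x) = 4 x^3 - 3 x.

T_3(x); series = 4 x^3 - 3 x


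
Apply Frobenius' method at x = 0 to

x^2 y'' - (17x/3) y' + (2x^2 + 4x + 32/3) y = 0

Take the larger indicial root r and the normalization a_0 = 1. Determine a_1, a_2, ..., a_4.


Write in Frobenius form y'' + (p(x)/x) y' + (q(x)/x^2) y = 0:
  p(x) = -17/3,  q(x) = 2x^2 + 4x + 32/3.
Indicial equation: r(r-1) + (-17/3) r + (32/3) = 0 -> roots r_1 = 4, r_2 = 8/3.
Take r = r_1 = 4. Let y(x) = x^r sum_{n>=0} a_n x^n with a_0 = 1.
Substitute y = x^r sum a_n x^n and match x^{r+n}. The recurrence is
  D(n) a_n + 4 a_{n-1} + 2 a_{n-2} = 0,  where D(n) = (r+n)(r+n-1) + (-17/3)(r+n) + (32/3).
  a_n = [-4 a_{n-1} - 2 a_{n-2}] / D(n).
Since the indicial polynomial factors as (r - r_1)(r - r_2), D(n) = (r_1 + n - r_1)(r_1 + n - r_2) = n(n + 4/3).
Evaluating step by step (a_0 = 1):
  n = 1: D(1) = 1(1 + 4/3) = 7/3; numerator = -4(1) = -4; a_1 = (-4)/(7/3) = -12/7
  n = 2: D(2) = 2(2 + 4/3) = 20/3; numerator = -4(-12/7) - 2(1) = 34/7; a_2 = (34/7)/(20/3) = 51/70
  n = 3: D(3) = 3(3 + 4/3) = 13; numerator = -4(51/70) - 2(-12/7) = 18/35; a_3 = (18/35)/(13) = 18/455
  n = 4: D(4) = 4(4 + 4/3) = 64/3; numerator = -4(18/455) - 2(51/70) = -21/13; a_4 = (-21/13)/(64/3) = -63/832

r = 4; a_0 = 1; a_1 = -12/7; a_2 = 51/70; a_3 = 18/455; a_4 = -63/832


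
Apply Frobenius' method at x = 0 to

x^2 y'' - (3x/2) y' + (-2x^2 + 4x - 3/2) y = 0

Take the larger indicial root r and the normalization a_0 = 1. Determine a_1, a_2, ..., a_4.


Write in Frobenius form y'' + (p(x)/x) y' + (q(x)/x^2) y = 0:
  p(x) = -3/2,  q(x) = -2x^2 + 4x - 3/2.
Indicial equation: r(r-1) + (-3/2) r + (-3/2) = 0 -> roots r_1 = 3, r_2 = -1/2.
Take r = r_1 = 3. Let y(x) = x^r sum_{n>=0} a_n x^n with a_0 = 1.
Substitute y = x^r sum a_n x^n and match x^{r+n}. The recurrence is
  D(n) a_n + 4 a_{n-1} - 2 a_{n-2} = 0,  where D(n) = (r+n)(r+n-1) + (-3/2)(r+n) + (-3/2).
  a_n = [-4 a_{n-1} + 2 a_{n-2}] / D(n).
Since the indicial polynomial factors as (r - r_1)(r - r_2), D(n) = (r_1 + n - r_1)(r_1 + n - r_2) = n(n + 7/2).
Evaluating step by step (a_0 = 1):
  n = 1: D(1) = 1(1 + 7/2) = 9/2; numerator = -4(1) = -4; a_1 = (-4)/(9/2) = -8/9
  n = 2: D(2) = 2(2 + 7/2) = 11; numerator = -4(-8/9) + 2(1) = 50/9; a_2 = (50/9)/(11) = 50/99
  n = 3: D(3) = 3(3 + 7/2) = 39/2; numerator = -4(50/99) + 2(-8/9) = -376/99; a_3 = (-376/99)/(39/2) = -752/3861
  n = 4: D(4) = 4(4 + 7/2) = 30; numerator = -4(-752/3861) + 2(50/99) = 628/351; a_4 = (628/351)/(30) = 314/5265

r = 3; a_0 = 1; a_1 = -8/9; a_2 = 50/99; a_3 = -752/3861; a_4 = 314/5265


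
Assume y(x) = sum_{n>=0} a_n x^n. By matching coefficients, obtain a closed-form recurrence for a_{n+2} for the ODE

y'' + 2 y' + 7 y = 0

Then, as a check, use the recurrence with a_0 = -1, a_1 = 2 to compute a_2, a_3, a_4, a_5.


Substitute y = sum_n a_n x^n.
y''(x) has coefficient (n+2)(n+1) a_{n+2} at x^n;
2 y'(x) has coefficient 2 (n+1) a_{n+1} at x^n;
7 y(x) has coefficient 7 a_n at x^n.
Matching x^n: (n+2)(n+1) a_{n+2} + 2 (n+1) a_{n+1} + 7 a_n = 0.
Thus a_{n+2} = [-2 (n+1) a_{n+1} - 7 a_n] / ((n+1)(n+2)).

Check with a_0 = -1, a_1 = 2 (apply the recurrence for n = 0, 1, 2, 3): a_0 = -1, a_1 = 2, a_2 = 3/2, a_3 = -10/3, a_4 = 19/24, a_5 = 17/20.

a_(n+2) = [-2 (n+1) a_(n+1) - 7 a_n] / ((n+1)(n+2)); check: a_0 = -1, a_1 = 2, a_2 = 3/2, a_3 = -10/3, a_4 = 19/24, a_5 = 17/20


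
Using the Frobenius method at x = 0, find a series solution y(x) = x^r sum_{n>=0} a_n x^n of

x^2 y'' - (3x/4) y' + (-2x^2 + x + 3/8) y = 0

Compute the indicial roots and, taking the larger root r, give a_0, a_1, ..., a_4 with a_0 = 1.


Write in Frobenius form y'' + (p(x)/x) y' + (q(x)/x^2) y = 0:
  p(x) = -3/4,  q(x) = -2x^2 + x + 3/8.
Indicial equation: r(r-1) + (-3/4) r + (3/8) = 0 -> roots r_1 = 3/2, r_2 = 1/4.
Take r = r_1 = 3/2. Let y(x) = x^r sum_{n>=0} a_n x^n with a_0 = 1.
Substitute y = x^r sum a_n x^n and match x^{r+n}. The recurrence is
  D(n) a_n + 1 a_{n-1} - 2 a_{n-2} = 0,  where D(n) = (r+n)(r+n-1) + (-3/4)(r+n) + (3/8).
  a_n = [-1 a_{n-1} + 2 a_{n-2}] / D(n).
Since the indicial polynomial factors as (r - r_1)(r - r_2), D(n) = (r_1 + n - r_1)(r_1 + n - r_2) = n(n + 5/4).
Evaluating step by step (a_0 = 1):
  n = 1: D(1) = 1(1 + 5/4) = 9/4; numerator = -1(1) = -1; a_1 = (-1)/(9/4) = -4/9
  n = 2: D(2) = 2(2 + 5/4) = 13/2; numerator = -1(-4/9) + 2(1) = 22/9; a_2 = (22/9)/(13/2) = 44/117
  n = 3: D(3) = 3(3 + 5/4) = 51/4; numerator = -1(44/117) + 2(-4/9) = -148/117; a_3 = (-148/117)/(51/4) = -592/5967
  n = 4: D(4) = 4(4 + 5/4) = 21; numerator = -1(-592/5967) + 2(44/117) = 5080/5967; a_4 = (5080/5967)/(21) = 5080/125307

r = 3/2; a_0 = 1; a_1 = -4/9; a_2 = 44/117; a_3 = -592/5967; a_4 = 5080/125307


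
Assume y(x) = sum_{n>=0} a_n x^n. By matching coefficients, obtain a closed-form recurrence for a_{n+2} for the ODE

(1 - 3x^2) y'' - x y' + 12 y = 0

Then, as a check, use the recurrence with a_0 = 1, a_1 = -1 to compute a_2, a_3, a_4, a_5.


Substitute y = sum_n a_n x^n.
(1 - 3 x^2) y'' contributes (n+2)(n+1) a_{n+2} - 3 n(n-1) a_n at x^n.
-x y'(x) contributes -n a_n at x^n.
12 y(x) contributes 12 a_n at x^n.
Matching x^n: (n+2)(n+1) a_{n+2} + (-3 n(n-1) - n + 12) a_n = 0.
Thus a_{n+2} = (3 n(n-1) + n - 12) / ((n+1)(n+2)) * a_n.

Check with a_0 = 1, a_1 = -1 (apply the recurrence for n = 0, 1, 2, 3): a_0 = 1, a_1 = -1, a_2 = -6, a_3 = 11/6, a_4 = 2, a_5 = 33/40.

a_(n+2) = (3 n(n-1) + n - 12) / ((n+1)(n+2)) * a_n; check: a_0 = 1, a_1 = -1, a_2 = -6, a_3 = 11/6, a_4 = 2, a_5 = 33/40


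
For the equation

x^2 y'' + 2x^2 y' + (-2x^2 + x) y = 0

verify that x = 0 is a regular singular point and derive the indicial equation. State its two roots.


Divide by x^2 to reach normal form y'' + P_1(x) y' + P_2(x) y = 0 with P_1(x) = 2 and P_2(x) = -2 + 1/x.
x = 0 is a singular point because the y-coefficient -2 + 1/x has a pole at x = 0.
It is a regular singular point because x P_1(x) = p(x) = 2x and x^2 P_2(x) = q(x) = -2x^2 + x are polynomials, hence analytic at x = 0.
p(0) = 0,  q(0) = 0.
Indicial equation: r(r-1) + p(0) r + q(0) = 0, i.e. r^2 + (p(0) - 1) r + q(0) = 0, i.e. r^2 - 1 r = 0.
Discriminant: (-1)^2 - 4(0) = 1, so r = (1 ± 1)/2.
Solving: r_1 = 1, r_2 = 0.

indicial: r^2 - 1 r = 0; roots r_1 = 1, r_2 = 0


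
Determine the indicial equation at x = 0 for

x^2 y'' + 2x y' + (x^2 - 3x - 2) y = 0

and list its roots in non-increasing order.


Divide by x^2 to reach normal form y'' + P_1(x) y' + P_2(x) y = 0 with P_1(x) = 2/x and P_2(x) = 1 - 3/x - 2/x^2.
x = 0 is a singular point because the y'-coefficient 2/x has a pole at x = 0 and the y-coefficient 1 - 3/x - 2/x^2 has a pole at x = 0.
It is a regular singular point because x P_1(x) = p(x) = 2 and x^2 P_2(x) = q(x) = x^2 - 3x - 2 are polynomials, hence analytic at x = 0.
p(0) = 2,  q(0) = -2.
Indicial equation: r(r-1) + p(0) r + q(0) = 0, i.e. r^2 + (p(0) - 1) r + q(0) = 0, i.e. r^2 + 1 r - 2 = 0.
Discriminant: (1)^2 - 4(-2) = 9, so r = (-1 ± 3)/2.
Solving: r_1 = 1, r_2 = -2.

indicial: r^2 + 1 r - 2 = 0; roots r_1 = 1, r_2 = -2


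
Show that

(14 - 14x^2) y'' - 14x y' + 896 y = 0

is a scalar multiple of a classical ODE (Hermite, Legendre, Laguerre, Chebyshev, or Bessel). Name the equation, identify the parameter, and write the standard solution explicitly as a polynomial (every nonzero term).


All three coefficients share the factor 14; dividing through by 14 gives  (1 - x^2) y'' - x y' + 64 y = 0.
This matches the Chebyshev equation (1 - x^2) y'' - x y' + n^2 y = 0 (note the -x y' term, not -2x y') with n^2 = 64, so n = 8; the polynomial solution is T_8(x).
With y = sum_k a_k x^k, matching x^k gives (k+2)(k+1) a_{k+2} = (k^2 - n^2) a_k = (k - 8)(k + 8) a_k. The right side vanishes at k = 8, so the series with the parity of 8 terminates at degree 8.
Standard normalization: leading coefficient of T_n is 2^(n-1), so a_8 = 2^7 = 128. Work downward with a_k = (k+1)(k+2) a_{k+2} / ((k - 8)(k + 8)):
  a_6 = (7)(8)(128) / ((6 - 8)(6 + 8)) = 7168/(-28) = -256
  a_4 = (5)(6)(-256) / ((4 - 8)(4 + 8)) = -7680/(-48) = 160
  a_2 = (3)(4)(160) / ((2 - 8)(2 + 8)) = 1920/(-60) = -32
  a_0 = (1)(2)(-32) / ((0 - 8)(0 + 8)) = -64/(-64) = 1
Hence T_8(x) = 128 x^8 - 256 x^6 + 160 x^4 - 32 x^2 + 1.

T_8(x); series = 128 x^8 - 256 x^6 + 160 x^4 - 32 x^2 + 1


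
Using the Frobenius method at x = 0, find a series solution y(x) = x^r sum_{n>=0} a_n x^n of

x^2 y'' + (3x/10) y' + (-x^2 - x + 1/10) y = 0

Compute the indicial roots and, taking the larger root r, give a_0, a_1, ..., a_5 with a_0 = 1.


Write in Frobenius form y'' + (p(x)/x) y' + (q(x)/x^2) y = 0:
  p(x) = 3/10,  q(x) = -x^2 - x + 1/10.
Indicial equation: r(r-1) + (3/10) r + (1/10) = 0 -> roots r_1 = 1/2, r_2 = 1/5.
Take r = r_1 = 1/2. Let y(x) = x^r sum_{n>=0} a_n x^n with a_0 = 1.
Substitute y = x^r sum a_n x^n and match x^{r+n}. The recurrence is
  D(n) a_n - 1 a_{n-1} - 1 a_{n-2} = 0,  where D(n) = (r+n)(r+n-1) + (3/10)(r+n) + (1/10).
  a_n = [1 a_{n-1} + 1 a_{n-2}] / D(n).
Since the indicial polynomial factors as (r - r_1)(r - r_2), D(n) = (r_1 + n - r_1)(r_1 + n - r_2) = n(n + 3/10).
Evaluating step by step (a_0 = 1):
  n = 1: D(1) = 1(1 + 3/10) = 13/10; numerator = 1(1) = 1; a_1 = (1)/(13/10) = 10/13
  n = 2: D(2) = 2(2 + 3/10) = 23/5; numerator = 1(10/13) + 1(1) = 23/13; a_2 = (23/13)/(23/5) = 5/13
  n = 3: D(3) = 3(3 + 3/10) = 99/10; numerator = 1(5/13) + 1(10/13) = 15/13; a_3 = (15/13)/(99/10) = 50/429
  n = 4: D(4) = 4(4 + 3/10) = 86/5; numerator = 1(50/429) + 1(5/13) = 215/429; a_4 = (215/429)/(86/5) = 25/858
  n = 5: D(5) = 5(5 + 3/10) = 53/2; numerator = 1(25/858) + 1(50/429) = 125/858; a_5 = (125/858)/(53/2) = 125/22737

r = 1/2; a_0 = 1; a_1 = 10/13; a_2 = 5/13; a_3 = 50/429; a_4 = 25/858; a_5 = 125/22737
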